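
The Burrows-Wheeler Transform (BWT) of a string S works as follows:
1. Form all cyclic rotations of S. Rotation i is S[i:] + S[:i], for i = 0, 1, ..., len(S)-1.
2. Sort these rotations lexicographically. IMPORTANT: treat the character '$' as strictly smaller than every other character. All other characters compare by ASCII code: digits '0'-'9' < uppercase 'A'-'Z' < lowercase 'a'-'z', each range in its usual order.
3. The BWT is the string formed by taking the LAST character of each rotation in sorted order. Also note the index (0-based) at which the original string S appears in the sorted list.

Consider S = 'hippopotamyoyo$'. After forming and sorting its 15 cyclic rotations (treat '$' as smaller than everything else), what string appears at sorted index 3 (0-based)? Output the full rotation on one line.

Answer: ippopotamyoyo$h

Derivation:
All 15 rotations (rotation i = S[i:]+S[:i]):
  rot[0] = hippopotamyoyo$
  rot[1] = ippopotamyoyo$h
  rot[2] = ppopotamyoyo$hi
  rot[3] = popotamyoyo$hip
  rot[4] = opotamyoyo$hipp
  rot[5] = potamyoyo$hippo
  rot[6] = otamyoyo$hippop
  rot[7] = tamyoyo$hippopo
  rot[8] = amyoyo$hippopot
  rot[9] = myoyo$hippopota
  rot[10] = yoyo$hippopotam
  rot[11] = oyo$hippopotamy
  rot[12] = yo$hippopotamyo
  rot[13] = o$hippopotamyoy
  rot[14] = $hippopotamyoyo
Sorted (with $ < everything):
  sorted[0] = $hippopotamyoyo
  sorted[1] = amyoyo$hippopot
  sorted[2] = hippopotamyoyo$
  sorted[3] = ippopotamyoyo$h
  sorted[4] = myoyo$hippopota
  sorted[5] = o$hippopotamyoy
  sorted[6] = opotamyoyo$hipp
  sorted[7] = otamyoyo$hippop
  sorted[8] = oyo$hippopotamy
  sorted[9] = popotamyoyo$hip
  sorted[10] = potamyoyo$hippo
  sorted[11] = ppopotamyoyo$hi
  sorted[12] = tamyoyo$hippopo
  sorted[13] = yo$hippopotamyo
  sorted[14] = yoyo$hippopotam
sorted[3] = ippopotamyoyo$h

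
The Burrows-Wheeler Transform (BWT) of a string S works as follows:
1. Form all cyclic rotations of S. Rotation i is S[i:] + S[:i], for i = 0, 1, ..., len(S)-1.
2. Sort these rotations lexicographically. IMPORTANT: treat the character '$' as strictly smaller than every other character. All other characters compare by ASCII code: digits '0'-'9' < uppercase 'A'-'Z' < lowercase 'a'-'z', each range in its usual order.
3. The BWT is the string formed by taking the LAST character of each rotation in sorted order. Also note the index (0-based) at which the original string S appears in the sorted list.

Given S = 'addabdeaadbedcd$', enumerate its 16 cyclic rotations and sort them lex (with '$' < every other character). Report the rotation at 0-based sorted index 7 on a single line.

Answer: cd$addabdeaadbed

Derivation:
All 16 rotations (rotation i = S[i:]+S[:i]):
  rot[0] = addabdeaadbedcd$
  rot[1] = ddabdeaadbedcd$a
  rot[2] = dabdeaadbedcd$ad
  rot[3] = abdeaadbedcd$add
  rot[4] = bdeaadbedcd$adda
  rot[5] = deaadbedcd$addab
  rot[6] = eaadbedcd$addabd
  rot[7] = aadbedcd$addabde
  rot[8] = adbedcd$addabdea
  rot[9] = dbedcd$addabdeaa
  rot[10] = bedcd$addabdeaad
  rot[11] = edcd$addabdeaadb
  rot[12] = dcd$addabdeaadbe
  rot[13] = cd$addabdeaadbed
  rot[14] = d$addabdeaadbedc
  rot[15] = $addabdeaadbedcd
Sorted (with $ < everything):
  sorted[0] = $addabdeaadbedcd
  sorted[1] = aadbedcd$addabde
  sorted[2] = abdeaadbedcd$add
  sorted[3] = adbedcd$addabdea
  sorted[4] = addabdeaadbedcd$
  sorted[5] = bdeaadbedcd$adda
  sorted[6] = bedcd$addabdeaad
  sorted[7] = cd$addabdeaadbed
  sorted[8] = d$addabdeaadbedc
  sorted[9] = dabdeaadbedcd$ad
  sorted[10] = dbedcd$addabdeaa
  sorted[11] = dcd$addabdeaadbe
  sorted[12] = ddabdeaadbedcd$a
  sorted[13] = deaadbedcd$addab
  sorted[14] = eaadbedcd$addabd
  sorted[15] = edcd$addabdeaadb
sorted[7] = cd$addabdeaadbed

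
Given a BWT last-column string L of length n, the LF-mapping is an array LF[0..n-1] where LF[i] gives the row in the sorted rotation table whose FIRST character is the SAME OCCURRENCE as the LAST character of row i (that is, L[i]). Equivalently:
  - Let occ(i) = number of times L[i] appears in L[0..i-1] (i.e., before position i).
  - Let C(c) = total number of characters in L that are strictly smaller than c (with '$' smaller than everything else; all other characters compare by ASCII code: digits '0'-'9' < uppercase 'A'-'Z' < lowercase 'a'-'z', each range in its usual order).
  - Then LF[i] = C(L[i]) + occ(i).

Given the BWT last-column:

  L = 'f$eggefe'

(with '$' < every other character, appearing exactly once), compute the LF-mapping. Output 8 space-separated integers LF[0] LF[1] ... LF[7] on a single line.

Char counts: '$':1, 'e':3, 'f':2, 'g':2
C (first-col start): C('$')=0, C('e')=1, C('f')=4, C('g')=6
L[0]='f': occ=0, LF[0]=C('f')+0=4+0=4
L[1]='$': occ=0, LF[1]=C('$')+0=0+0=0
L[2]='e': occ=0, LF[2]=C('e')+0=1+0=1
L[3]='g': occ=0, LF[3]=C('g')+0=6+0=6
L[4]='g': occ=1, LF[4]=C('g')+1=6+1=7
L[5]='e': occ=1, LF[5]=C('e')+1=1+1=2
L[6]='f': occ=1, LF[6]=C('f')+1=4+1=5
L[7]='e': occ=2, LF[7]=C('e')+2=1+2=3

Answer: 4 0 1 6 7 2 5 3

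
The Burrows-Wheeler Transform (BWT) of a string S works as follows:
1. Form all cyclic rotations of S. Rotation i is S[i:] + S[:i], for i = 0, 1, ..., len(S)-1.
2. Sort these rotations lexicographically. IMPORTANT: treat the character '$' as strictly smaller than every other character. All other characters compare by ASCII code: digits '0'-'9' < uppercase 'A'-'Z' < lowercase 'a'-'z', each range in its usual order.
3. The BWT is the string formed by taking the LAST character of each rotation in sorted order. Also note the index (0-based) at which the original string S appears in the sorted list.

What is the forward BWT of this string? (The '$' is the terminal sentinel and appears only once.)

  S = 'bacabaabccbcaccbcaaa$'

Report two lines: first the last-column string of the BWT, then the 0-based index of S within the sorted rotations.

All 21 rotations (rotation i = S[i:]+S[:i]):
  rot[0] = bacabaabccbcaccbcaaa$
  rot[1] = acabaabccbcaccbcaaa$b
  rot[2] = cabaabccbcaccbcaaa$ba
  rot[3] = abaabccbcaccbcaaa$bac
  rot[4] = baabccbcaccbcaaa$baca
  rot[5] = aabccbcaccbcaaa$bacab
  rot[6] = abccbcaccbcaaa$bacaba
  rot[7] = bccbcaccbcaaa$bacabaa
  rot[8] = ccbcaccbcaaa$bacabaab
  rot[9] = cbcaccbcaaa$bacabaabc
  rot[10] = bcaccbcaaa$bacabaabcc
  rot[11] = caccbcaaa$bacabaabccb
  rot[12] = accbcaaa$bacabaabccbc
  rot[13] = ccbcaaa$bacabaabccbca
  rot[14] = cbcaaa$bacabaabccbcac
  rot[15] = bcaaa$bacabaabccbcacc
  rot[16] = caaa$bacabaabccbcaccb
  rot[17] = aaa$bacabaabccbcaccbc
  rot[18] = aa$bacabaabccbcaccbca
  rot[19] = a$bacabaabccbcaccbcaa
  rot[20] = $bacabaabccbcaccbcaaa
Sorted (with $ < everything):
  sorted[0] = $bacabaabccbcaccbcaaa  (last char: 'a')
  sorted[1] = a$bacabaabccbcaccbcaa  (last char: 'a')
  sorted[2] = aa$bacabaabccbcaccbca  (last char: 'a')
  sorted[3] = aaa$bacabaabccbcaccbc  (last char: 'c')
  sorted[4] = aabccbcaccbcaaa$bacab  (last char: 'b')
  sorted[5] = abaabccbcaccbcaaa$bac  (last char: 'c')
  sorted[6] = abccbcaccbcaaa$bacaba  (last char: 'a')
  sorted[7] = acabaabccbcaccbcaaa$b  (last char: 'b')
  sorted[8] = accbcaaa$bacabaabccbc  (last char: 'c')
  sorted[9] = baabccbcaccbcaaa$baca  (last char: 'a')
  sorted[10] = bacabaabccbcaccbcaaa$  (last char: '$')
  sorted[11] = bcaaa$bacabaabccbcacc  (last char: 'c')
  sorted[12] = bcaccbcaaa$bacabaabcc  (last char: 'c')
  sorted[13] = bccbcaccbcaaa$bacabaa  (last char: 'a')
  sorted[14] = caaa$bacabaabccbcaccb  (last char: 'b')
  sorted[15] = cabaabccbcaccbcaaa$ba  (last char: 'a')
  sorted[16] = caccbcaaa$bacabaabccb  (last char: 'b')
  sorted[17] = cbcaaa$bacabaabccbcac  (last char: 'c')
  sorted[18] = cbcaccbcaaa$bacabaabc  (last char: 'c')
  sorted[19] = ccbcaaa$bacabaabccbca  (last char: 'a')
  sorted[20] = ccbcaccbcaaa$bacabaab  (last char: 'b')
Last column: aaacbcabca$ccababccab
Original string S is at sorted index 10

Answer: aaacbcabca$ccababccab
10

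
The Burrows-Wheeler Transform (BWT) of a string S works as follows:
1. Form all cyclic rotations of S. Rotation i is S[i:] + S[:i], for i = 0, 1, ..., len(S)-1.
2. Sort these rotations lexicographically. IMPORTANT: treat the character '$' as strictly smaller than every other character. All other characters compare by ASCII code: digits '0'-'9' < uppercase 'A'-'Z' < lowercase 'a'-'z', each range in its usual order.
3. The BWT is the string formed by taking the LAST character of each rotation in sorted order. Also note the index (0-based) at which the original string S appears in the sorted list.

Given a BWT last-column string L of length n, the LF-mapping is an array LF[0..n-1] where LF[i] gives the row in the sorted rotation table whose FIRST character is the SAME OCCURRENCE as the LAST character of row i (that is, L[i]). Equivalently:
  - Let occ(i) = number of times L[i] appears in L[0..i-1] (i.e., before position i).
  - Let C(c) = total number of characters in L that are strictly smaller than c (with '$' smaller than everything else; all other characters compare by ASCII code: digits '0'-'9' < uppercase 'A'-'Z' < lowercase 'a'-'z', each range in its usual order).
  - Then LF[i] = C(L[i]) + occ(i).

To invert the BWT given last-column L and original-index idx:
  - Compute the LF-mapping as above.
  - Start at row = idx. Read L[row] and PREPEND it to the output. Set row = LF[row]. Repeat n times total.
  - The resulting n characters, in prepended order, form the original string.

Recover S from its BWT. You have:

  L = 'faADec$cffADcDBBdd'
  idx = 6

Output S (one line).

LF mapping: 15 8 1 5 14 9 0 10 16 17 2 6 11 7 3 4 12 13
Walk LF starting at row 6, prepending L[row]:
  step 1: row=6, L[6]='$', prepend. Next row=LF[6]=0
  step 2: row=0, L[0]='f', prepend. Next row=LF[0]=15
  step 3: row=15, L[15]='B', prepend. Next row=LF[15]=4
  step 4: row=4, L[4]='e', prepend. Next row=LF[4]=14
  step 5: row=14, L[14]='B', prepend. Next row=LF[14]=3
  step 6: row=3, L[3]='D', prepend. Next row=LF[3]=5
  step 7: row=5, L[5]='c', prepend. Next row=LF[5]=9
  step 8: row=9, L[9]='f', prepend. Next row=LF[9]=17
  step 9: row=17, L[17]='d', prepend. Next row=LF[17]=13
  step 10: row=13, L[13]='D', prepend. Next row=LF[13]=7
  step 11: row=7, L[7]='c', prepend. Next row=LF[7]=10
  step 12: row=10, L[10]='A', prepend. Next row=LF[10]=2
  step 13: row=2, L[2]='A', prepend. Next row=LF[2]=1
  step 14: row=1, L[1]='a', prepend. Next row=LF[1]=8
  step 15: row=8, L[8]='f', prepend. Next row=LF[8]=16
  step 16: row=16, L[16]='d', prepend. Next row=LF[16]=12
  step 17: row=12, L[12]='c', prepend. Next row=LF[12]=11
  step 18: row=11, L[11]='D', prepend. Next row=LF[11]=6
Reversed output: DcdfaAAcDdfcDBeBf$

Answer: DcdfaAAcDdfcDBeBf$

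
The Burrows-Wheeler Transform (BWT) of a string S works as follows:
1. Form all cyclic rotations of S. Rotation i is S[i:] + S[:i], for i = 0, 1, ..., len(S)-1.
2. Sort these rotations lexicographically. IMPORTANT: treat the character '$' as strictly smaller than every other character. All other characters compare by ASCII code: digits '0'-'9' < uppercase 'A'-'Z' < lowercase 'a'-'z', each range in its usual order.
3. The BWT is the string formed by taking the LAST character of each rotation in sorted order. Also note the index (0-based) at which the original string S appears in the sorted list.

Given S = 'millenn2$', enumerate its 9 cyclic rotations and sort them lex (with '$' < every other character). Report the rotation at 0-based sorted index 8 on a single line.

Answer: nn2$mille

Derivation:
All 9 rotations (rotation i = S[i:]+S[:i]):
  rot[0] = millenn2$
  rot[1] = illenn2$m
  rot[2] = llenn2$mi
  rot[3] = lenn2$mil
  rot[4] = enn2$mill
  rot[5] = nn2$mille
  rot[6] = n2$millen
  rot[7] = 2$millenn
  rot[8] = $millenn2
Sorted (with $ < everything):
  sorted[0] = $millenn2
  sorted[1] = 2$millenn
  sorted[2] = enn2$mill
  sorted[3] = illenn2$m
  sorted[4] = lenn2$mil
  sorted[5] = llenn2$mi
  sorted[6] = millenn2$
  sorted[7] = n2$millen
  sorted[8] = nn2$mille
sorted[8] = nn2$mille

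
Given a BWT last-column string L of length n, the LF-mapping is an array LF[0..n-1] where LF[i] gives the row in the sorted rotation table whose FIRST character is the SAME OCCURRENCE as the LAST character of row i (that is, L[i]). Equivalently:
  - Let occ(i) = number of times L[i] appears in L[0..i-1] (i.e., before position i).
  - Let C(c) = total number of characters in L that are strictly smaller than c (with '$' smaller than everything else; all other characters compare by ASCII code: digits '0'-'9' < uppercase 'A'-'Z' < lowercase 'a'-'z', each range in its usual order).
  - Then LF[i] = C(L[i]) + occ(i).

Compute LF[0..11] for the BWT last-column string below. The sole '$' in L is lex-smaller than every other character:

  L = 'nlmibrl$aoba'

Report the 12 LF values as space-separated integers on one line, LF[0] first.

Char counts: '$':1, 'a':2, 'b':2, 'i':1, 'l':2, 'm':1, 'n':1, 'o':1, 'r':1
C (first-col start): C('$')=0, C('a')=1, C('b')=3, C('i')=5, C('l')=6, C('m')=8, C('n')=9, C('o')=10, C('r')=11
L[0]='n': occ=0, LF[0]=C('n')+0=9+0=9
L[1]='l': occ=0, LF[1]=C('l')+0=6+0=6
L[2]='m': occ=0, LF[2]=C('m')+0=8+0=8
L[3]='i': occ=0, LF[3]=C('i')+0=5+0=5
L[4]='b': occ=0, LF[4]=C('b')+0=3+0=3
L[5]='r': occ=0, LF[5]=C('r')+0=11+0=11
L[6]='l': occ=1, LF[6]=C('l')+1=6+1=7
L[7]='$': occ=0, LF[7]=C('$')+0=0+0=0
L[8]='a': occ=0, LF[8]=C('a')+0=1+0=1
L[9]='o': occ=0, LF[9]=C('o')+0=10+0=10
L[10]='b': occ=1, LF[10]=C('b')+1=3+1=4
L[11]='a': occ=1, LF[11]=C('a')+1=1+1=2

Answer: 9 6 8 5 3 11 7 0 1 10 4 2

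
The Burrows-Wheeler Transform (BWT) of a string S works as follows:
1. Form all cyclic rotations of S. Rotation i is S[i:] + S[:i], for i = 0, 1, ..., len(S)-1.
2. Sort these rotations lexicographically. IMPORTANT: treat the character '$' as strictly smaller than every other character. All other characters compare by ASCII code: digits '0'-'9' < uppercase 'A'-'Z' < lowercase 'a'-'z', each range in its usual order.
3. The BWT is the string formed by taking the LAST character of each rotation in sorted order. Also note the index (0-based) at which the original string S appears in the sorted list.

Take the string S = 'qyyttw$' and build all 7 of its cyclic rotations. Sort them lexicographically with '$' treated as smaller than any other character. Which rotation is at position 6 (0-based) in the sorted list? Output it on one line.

Answer: yyttw$q

Derivation:
All 7 rotations (rotation i = S[i:]+S[:i]):
  rot[0] = qyyttw$
  rot[1] = yyttw$q
  rot[2] = yttw$qy
  rot[3] = ttw$qyy
  rot[4] = tw$qyyt
  rot[5] = w$qyytt
  rot[6] = $qyyttw
Sorted (with $ < everything):
  sorted[0] = $qyyttw
  sorted[1] = qyyttw$
  sorted[2] = ttw$qyy
  sorted[3] = tw$qyyt
  sorted[4] = w$qyytt
  sorted[5] = yttw$qy
  sorted[6] = yyttw$q
sorted[6] = yyttw$q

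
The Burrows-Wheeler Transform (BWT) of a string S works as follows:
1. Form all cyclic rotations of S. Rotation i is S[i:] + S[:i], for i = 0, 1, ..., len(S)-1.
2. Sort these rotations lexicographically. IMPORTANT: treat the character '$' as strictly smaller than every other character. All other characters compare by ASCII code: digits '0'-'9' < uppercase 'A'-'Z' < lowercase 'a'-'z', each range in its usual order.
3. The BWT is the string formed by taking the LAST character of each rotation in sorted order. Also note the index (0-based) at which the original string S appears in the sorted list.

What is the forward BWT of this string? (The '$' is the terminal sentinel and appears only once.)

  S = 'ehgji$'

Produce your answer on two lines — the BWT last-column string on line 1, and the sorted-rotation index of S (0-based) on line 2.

Answer: i$hejg
1

Derivation:
All 6 rotations (rotation i = S[i:]+S[:i]):
  rot[0] = ehgji$
  rot[1] = hgji$e
  rot[2] = gji$eh
  rot[3] = ji$ehg
  rot[4] = i$ehgj
  rot[5] = $ehgji
Sorted (with $ < everything):
  sorted[0] = $ehgji  (last char: 'i')
  sorted[1] = ehgji$  (last char: '$')
  sorted[2] = gji$eh  (last char: 'h')
  sorted[3] = hgji$e  (last char: 'e')
  sorted[4] = i$ehgj  (last char: 'j')
  sorted[5] = ji$ehg  (last char: 'g')
Last column: i$hejg
Original string S is at sorted index 1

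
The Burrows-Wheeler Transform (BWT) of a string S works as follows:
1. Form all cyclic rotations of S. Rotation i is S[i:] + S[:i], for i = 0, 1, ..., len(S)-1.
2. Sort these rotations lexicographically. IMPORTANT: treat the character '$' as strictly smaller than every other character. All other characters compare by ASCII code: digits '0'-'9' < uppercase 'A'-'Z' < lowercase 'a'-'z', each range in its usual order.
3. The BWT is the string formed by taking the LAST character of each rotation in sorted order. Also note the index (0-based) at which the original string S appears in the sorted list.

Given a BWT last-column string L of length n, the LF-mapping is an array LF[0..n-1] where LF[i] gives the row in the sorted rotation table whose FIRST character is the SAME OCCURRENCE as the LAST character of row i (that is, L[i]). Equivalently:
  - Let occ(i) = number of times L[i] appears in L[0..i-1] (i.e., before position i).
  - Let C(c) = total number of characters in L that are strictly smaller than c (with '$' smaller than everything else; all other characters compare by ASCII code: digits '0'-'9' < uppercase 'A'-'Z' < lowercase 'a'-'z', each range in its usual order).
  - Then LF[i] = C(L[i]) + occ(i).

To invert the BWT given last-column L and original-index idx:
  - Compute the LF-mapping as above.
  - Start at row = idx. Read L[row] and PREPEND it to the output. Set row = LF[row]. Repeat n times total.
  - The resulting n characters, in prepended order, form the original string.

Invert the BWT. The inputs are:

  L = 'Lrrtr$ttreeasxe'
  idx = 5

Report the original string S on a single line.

LF mapping: 1 6 7 11 8 0 12 13 9 3 4 2 10 14 5
Walk LF starting at row 5, prepending L[row]:
  step 1: row=5, L[5]='$', prepend. Next row=LF[5]=0
  step 2: row=0, L[0]='L', prepend. Next row=LF[0]=1
  step 3: row=1, L[1]='r', prepend. Next row=LF[1]=6
  step 4: row=6, L[6]='t', prepend. Next row=LF[6]=12
  step 5: row=12, L[12]='s', prepend. Next row=LF[12]=10
  step 6: row=10, L[10]='e', prepend. Next row=LF[10]=4
  step 7: row=4, L[4]='r', prepend. Next row=LF[4]=8
  step 8: row=8, L[8]='r', prepend. Next row=LF[8]=9
  step 9: row=9, L[9]='e', prepend. Next row=LF[9]=3
  step 10: row=3, L[3]='t', prepend. Next row=LF[3]=11
  step 11: row=11, L[11]='a', prepend. Next row=LF[11]=2
  step 12: row=2, L[2]='r', prepend. Next row=LF[2]=7
  step 13: row=7, L[7]='t', prepend. Next row=LF[7]=13
  step 14: row=13, L[13]='x', prepend. Next row=LF[13]=14
  step 15: row=14, L[14]='e', prepend. Next row=LF[14]=5
Reversed output: extraterrestrL$

Answer: extraterrestrL$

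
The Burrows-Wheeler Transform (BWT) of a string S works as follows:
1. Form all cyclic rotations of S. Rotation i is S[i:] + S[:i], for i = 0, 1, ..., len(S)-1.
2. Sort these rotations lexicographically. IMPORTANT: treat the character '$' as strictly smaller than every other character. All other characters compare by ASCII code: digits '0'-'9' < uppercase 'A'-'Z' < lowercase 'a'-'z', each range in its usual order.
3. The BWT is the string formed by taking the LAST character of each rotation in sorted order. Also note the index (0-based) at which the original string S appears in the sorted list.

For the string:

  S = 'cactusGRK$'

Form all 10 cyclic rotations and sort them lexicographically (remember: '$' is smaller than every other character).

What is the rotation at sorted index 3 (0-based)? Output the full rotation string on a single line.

Answer: RK$cactusG

Derivation:
All 10 rotations (rotation i = S[i:]+S[:i]):
  rot[0] = cactusGRK$
  rot[1] = actusGRK$c
  rot[2] = ctusGRK$ca
  rot[3] = tusGRK$cac
  rot[4] = usGRK$cact
  rot[5] = sGRK$cactu
  rot[6] = GRK$cactus
  rot[7] = RK$cactusG
  rot[8] = K$cactusGR
  rot[9] = $cactusGRK
Sorted (with $ < everything):
  sorted[0] = $cactusGRK
  sorted[1] = GRK$cactus
  sorted[2] = K$cactusGR
  sorted[3] = RK$cactusG
  sorted[4] = actusGRK$c
  sorted[5] = cactusGRK$
  sorted[6] = ctusGRK$ca
  sorted[7] = sGRK$cactu
  sorted[8] = tusGRK$cac
  sorted[9] = usGRK$cact
sorted[3] = RK$cactusG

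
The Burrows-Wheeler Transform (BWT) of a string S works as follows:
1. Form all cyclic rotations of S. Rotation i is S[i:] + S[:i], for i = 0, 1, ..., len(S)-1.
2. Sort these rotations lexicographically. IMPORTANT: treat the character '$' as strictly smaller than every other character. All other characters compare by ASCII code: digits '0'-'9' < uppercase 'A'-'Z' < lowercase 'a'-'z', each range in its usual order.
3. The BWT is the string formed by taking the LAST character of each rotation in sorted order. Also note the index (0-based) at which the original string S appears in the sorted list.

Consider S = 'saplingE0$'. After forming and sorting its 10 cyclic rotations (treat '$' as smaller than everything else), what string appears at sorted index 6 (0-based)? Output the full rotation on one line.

All 10 rotations (rotation i = S[i:]+S[:i]):
  rot[0] = saplingE0$
  rot[1] = aplingE0$s
  rot[2] = plingE0$sa
  rot[3] = lingE0$sap
  rot[4] = ingE0$sapl
  rot[5] = ngE0$sapli
  rot[6] = gE0$saplin
  rot[7] = E0$sapling
  rot[8] = 0$saplingE
  rot[9] = $saplingE0
Sorted (with $ < everything):
  sorted[0] = $saplingE0
  sorted[1] = 0$saplingE
  sorted[2] = E0$sapling
  sorted[3] = aplingE0$s
  sorted[4] = gE0$saplin
  sorted[5] = ingE0$sapl
  sorted[6] = lingE0$sap
  sorted[7] = ngE0$sapli
  sorted[8] = plingE0$sa
  sorted[9] = saplingE0$
sorted[6] = lingE0$sap

Answer: lingE0$sap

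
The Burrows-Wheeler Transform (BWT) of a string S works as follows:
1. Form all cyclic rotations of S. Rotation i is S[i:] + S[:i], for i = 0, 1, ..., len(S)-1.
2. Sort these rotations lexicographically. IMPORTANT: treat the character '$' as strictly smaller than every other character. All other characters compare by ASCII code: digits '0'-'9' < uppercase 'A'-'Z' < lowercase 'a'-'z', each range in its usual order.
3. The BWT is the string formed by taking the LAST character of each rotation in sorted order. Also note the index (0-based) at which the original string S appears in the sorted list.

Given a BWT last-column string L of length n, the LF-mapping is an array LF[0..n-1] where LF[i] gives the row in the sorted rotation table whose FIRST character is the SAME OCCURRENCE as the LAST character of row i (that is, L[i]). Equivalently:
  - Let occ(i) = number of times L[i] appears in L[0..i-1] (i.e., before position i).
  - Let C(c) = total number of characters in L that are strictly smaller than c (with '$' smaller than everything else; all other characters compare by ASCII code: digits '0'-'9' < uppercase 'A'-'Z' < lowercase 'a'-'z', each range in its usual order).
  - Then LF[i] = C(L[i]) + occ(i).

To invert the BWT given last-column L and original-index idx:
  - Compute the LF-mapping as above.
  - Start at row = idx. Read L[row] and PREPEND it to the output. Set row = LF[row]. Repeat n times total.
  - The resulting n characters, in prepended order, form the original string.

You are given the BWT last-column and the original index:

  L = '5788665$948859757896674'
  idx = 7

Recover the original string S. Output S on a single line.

LF mapping: 3 11 15 16 7 8 4 0 20 1 17 18 5 21 12 6 13 19 22 9 10 14 2
Walk LF starting at row 7, prepending L[row]:
  step 1: row=7, L[7]='$', prepend. Next row=LF[7]=0
  step 2: row=0, L[0]='5', prepend. Next row=LF[0]=3
  step 3: row=3, L[3]='8', prepend. Next row=LF[3]=16
  step 4: row=16, L[16]='7', prepend. Next row=LF[16]=13
  step 5: row=13, L[13]='9', prepend. Next row=LF[13]=21
  step 6: row=21, L[21]='7', prepend. Next row=LF[21]=14
  step 7: row=14, L[14]='7', prepend. Next row=LF[14]=12
  step 8: row=12, L[12]='5', prepend. Next row=LF[12]=5
  step 9: row=5, L[5]='6', prepend. Next row=LF[5]=8
  step 10: row=8, L[8]='9', prepend. Next row=LF[8]=20
  step 11: row=20, L[20]='6', prepend. Next row=LF[20]=10
  step 12: row=10, L[10]='8', prepend. Next row=LF[10]=17
  step 13: row=17, L[17]='8', prepend. Next row=LF[17]=19
  step 14: row=19, L[19]='6', prepend. Next row=LF[19]=9
  step 15: row=9, L[9]='4', prepend. Next row=LF[9]=1
  step 16: row=1, L[1]='7', prepend. Next row=LF[1]=11
  step 17: row=11, L[11]='8', prepend. Next row=LF[11]=18
  step 18: row=18, L[18]='9', prepend. Next row=LF[18]=22
  step 19: row=22, L[22]='4', prepend. Next row=LF[22]=2
  step 20: row=2, L[2]='8', prepend. Next row=LF[2]=15
  step 21: row=15, L[15]='5', prepend. Next row=LF[15]=6
  step 22: row=6, L[6]='5', prepend. Next row=LF[6]=4
  step 23: row=4, L[4]='6', prepend. Next row=LF[4]=7
Reversed output: 6558498746886965779785$

Answer: 6558498746886965779785$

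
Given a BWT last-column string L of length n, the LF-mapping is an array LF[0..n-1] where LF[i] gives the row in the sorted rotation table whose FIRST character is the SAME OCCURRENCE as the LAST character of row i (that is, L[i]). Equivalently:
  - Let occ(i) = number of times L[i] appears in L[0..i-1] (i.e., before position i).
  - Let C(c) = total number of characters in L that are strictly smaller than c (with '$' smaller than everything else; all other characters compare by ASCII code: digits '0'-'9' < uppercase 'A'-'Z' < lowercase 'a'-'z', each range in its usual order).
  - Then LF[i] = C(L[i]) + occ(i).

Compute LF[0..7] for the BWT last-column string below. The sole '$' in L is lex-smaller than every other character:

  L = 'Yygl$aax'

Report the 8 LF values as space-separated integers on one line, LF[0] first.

Answer: 1 7 4 5 0 2 3 6

Derivation:
Char counts: '$':1, 'Y':1, 'a':2, 'g':1, 'l':1, 'x':1, 'y':1
C (first-col start): C('$')=0, C('Y')=1, C('a')=2, C('g')=4, C('l')=5, C('x')=6, C('y')=7
L[0]='Y': occ=0, LF[0]=C('Y')+0=1+0=1
L[1]='y': occ=0, LF[1]=C('y')+0=7+0=7
L[2]='g': occ=0, LF[2]=C('g')+0=4+0=4
L[3]='l': occ=0, LF[3]=C('l')+0=5+0=5
L[4]='$': occ=0, LF[4]=C('$')+0=0+0=0
L[5]='a': occ=0, LF[5]=C('a')+0=2+0=2
L[6]='a': occ=1, LF[6]=C('a')+1=2+1=3
L[7]='x': occ=0, LF[7]=C('x')+0=6+0=6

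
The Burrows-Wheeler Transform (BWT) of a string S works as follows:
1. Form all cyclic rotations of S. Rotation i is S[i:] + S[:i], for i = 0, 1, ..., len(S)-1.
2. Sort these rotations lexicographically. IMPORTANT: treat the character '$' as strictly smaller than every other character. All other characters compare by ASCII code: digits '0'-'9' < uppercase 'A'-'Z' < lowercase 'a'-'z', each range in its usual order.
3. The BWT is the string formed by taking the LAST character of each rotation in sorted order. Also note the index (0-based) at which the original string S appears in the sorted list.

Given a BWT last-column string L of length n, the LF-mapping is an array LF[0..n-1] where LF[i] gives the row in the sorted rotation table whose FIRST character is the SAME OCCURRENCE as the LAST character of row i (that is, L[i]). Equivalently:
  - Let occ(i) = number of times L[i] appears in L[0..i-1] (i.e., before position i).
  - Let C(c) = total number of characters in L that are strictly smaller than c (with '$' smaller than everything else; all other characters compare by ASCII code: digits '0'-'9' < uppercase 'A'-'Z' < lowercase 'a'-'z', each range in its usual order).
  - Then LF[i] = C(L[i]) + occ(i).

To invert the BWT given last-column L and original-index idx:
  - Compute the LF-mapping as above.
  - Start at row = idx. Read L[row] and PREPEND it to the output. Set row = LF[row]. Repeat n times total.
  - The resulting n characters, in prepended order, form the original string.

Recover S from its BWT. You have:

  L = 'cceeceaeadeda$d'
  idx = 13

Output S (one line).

LF mapping: 4 5 10 11 6 12 1 13 2 7 14 8 3 0 9
Walk LF starting at row 13, prepending L[row]:
  step 1: row=13, L[13]='$', prepend. Next row=LF[13]=0
  step 2: row=0, L[0]='c', prepend. Next row=LF[0]=4
  step 3: row=4, L[4]='c', prepend. Next row=LF[4]=6
  step 4: row=6, L[6]='a', prepend. Next row=LF[6]=1
  step 5: row=1, L[1]='c', prepend. Next row=LF[1]=5
  step 6: row=5, L[5]='e', prepend. Next row=LF[5]=12
  step 7: row=12, L[12]='a', prepend. Next row=LF[12]=3
  step 8: row=3, L[3]='e', prepend. Next row=LF[3]=11
  step 9: row=11, L[11]='d', prepend. Next row=LF[11]=8
  step 10: row=8, L[8]='a', prepend. Next row=LF[8]=2
  step 11: row=2, L[2]='e', prepend. Next row=LF[2]=10
  step 12: row=10, L[10]='e', prepend. Next row=LF[10]=14
  step 13: row=14, L[14]='d', prepend. Next row=LF[14]=9
  step 14: row=9, L[9]='d', prepend. Next row=LF[9]=7
  step 15: row=7, L[7]='e', prepend. Next row=LF[7]=13
Reversed output: eddeeadeaecacc$

Answer: eddeeadeaecacc$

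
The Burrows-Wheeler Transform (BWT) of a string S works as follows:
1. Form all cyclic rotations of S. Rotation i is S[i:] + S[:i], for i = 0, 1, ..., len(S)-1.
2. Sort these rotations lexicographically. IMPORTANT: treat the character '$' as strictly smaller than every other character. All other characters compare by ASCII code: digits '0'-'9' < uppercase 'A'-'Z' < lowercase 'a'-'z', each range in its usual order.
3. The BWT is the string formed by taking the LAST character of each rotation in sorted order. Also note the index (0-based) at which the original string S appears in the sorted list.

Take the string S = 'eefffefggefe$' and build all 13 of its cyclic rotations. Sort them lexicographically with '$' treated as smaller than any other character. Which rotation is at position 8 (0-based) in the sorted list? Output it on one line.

Answer: ffefggefe$eef

Derivation:
All 13 rotations (rotation i = S[i:]+S[:i]):
  rot[0] = eefffefggefe$
  rot[1] = efffefggefe$e
  rot[2] = fffefggefe$ee
  rot[3] = ffefggefe$eef
  rot[4] = fefggefe$eeff
  rot[5] = efggefe$eefff
  rot[6] = fggefe$eefffe
  rot[7] = ggefe$eefffef
  rot[8] = gefe$eefffefg
  rot[9] = efe$eefffefgg
  rot[10] = fe$eefffefgge
  rot[11] = e$eefffefggef
  rot[12] = $eefffefggefe
Sorted (with $ < everything):
  sorted[0] = $eefffefggefe
  sorted[1] = e$eefffefggef
  sorted[2] = eefffefggefe$
  sorted[3] = efe$eefffefgg
  sorted[4] = efffefggefe$e
  sorted[5] = efggefe$eefff
  sorted[6] = fe$eefffefgge
  sorted[7] = fefggefe$eeff
  sorted[8] = ffefggefe$eef
  sorted[9] = fffefggefe$ee
  sorted[10] = fggefe$eefffe
  sorted[11] = gefe$eefffefg
  sorted[12] = ggefe$eefffef
sorted[8] = ffefggefe$eef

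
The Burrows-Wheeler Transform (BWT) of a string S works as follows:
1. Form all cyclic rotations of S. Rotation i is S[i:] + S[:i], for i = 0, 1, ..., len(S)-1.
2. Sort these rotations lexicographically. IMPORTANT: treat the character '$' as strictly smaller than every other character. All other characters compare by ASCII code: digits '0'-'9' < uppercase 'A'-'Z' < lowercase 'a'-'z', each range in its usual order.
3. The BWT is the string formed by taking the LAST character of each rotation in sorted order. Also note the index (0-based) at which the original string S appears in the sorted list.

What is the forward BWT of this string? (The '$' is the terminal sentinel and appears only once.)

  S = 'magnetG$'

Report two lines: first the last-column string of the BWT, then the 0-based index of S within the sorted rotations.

All 8 rotations (rotation i = S[i:]+S[:i]):
  rot[0] = magnetG$
  rot[1] = agnetG$m
  rot[2] = gnetG$ma
  rot[3] = netG$mag
  rot[4] = etG$magn
  rot[5] = tG$magne
  rot[6] = G$magnet
  rot[7] = $magnetG
Sorted (with $ < everything):
  sorted[0] = $magnetG  (last char: 'G')
  sorted[1] = G$magnet  (last char: 't')
  sorted[2] = agnetG$m  (last char: 'm')
  sorted[3] = etG$magn  (last char: 'n')
  sorted[4] = gnetG$ma  (last char: 'a')
  sorted[5] = magnetG$  (last char: '$')
  sorted[6] = netG$mag  (last char: 'g')
  sorted[7] = tG$magne  (last char: 'e')
Last column: Gtmna$ge
Original string S is at sorted index 5

Answer: Gtmna$ge
5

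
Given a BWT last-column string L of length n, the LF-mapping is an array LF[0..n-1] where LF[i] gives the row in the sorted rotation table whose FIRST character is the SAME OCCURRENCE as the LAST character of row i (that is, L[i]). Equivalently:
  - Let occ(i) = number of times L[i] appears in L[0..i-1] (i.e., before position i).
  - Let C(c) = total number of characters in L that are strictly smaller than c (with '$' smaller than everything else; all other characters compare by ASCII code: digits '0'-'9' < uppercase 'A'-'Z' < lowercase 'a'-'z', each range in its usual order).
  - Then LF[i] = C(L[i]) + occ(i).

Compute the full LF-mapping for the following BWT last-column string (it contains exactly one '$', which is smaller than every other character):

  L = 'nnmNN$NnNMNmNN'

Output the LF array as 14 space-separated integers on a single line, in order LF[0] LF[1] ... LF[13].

Answer: 11 12 9 2 3 0 4 13 5 1 6 10 7 8

Derivation:
Char counts: '$':1, 'M':1, 'N':7, 'm':2, 'n':3
C (first-col start): C('$')=0, C('M')=1, C('N')=2, C('m')=9, C('n')=11
L[0]='n': occ=0, LF[0]=C('n')+0=11+0=11
L[1]='n': occ=1, LF[1]=C('n')+1=11+1=12
L[2]='m': occ=0, LF[2]=C('m')+0=9+0=9
L[3]='N': occ=0, LF[3]=C('N')+0=2+0=2
L[4]='N': occ=1, LF[4]=C('N')+1=2+1=3
L[5]='$': occ=0, LF[5]=C('$')+0=0+0=0
L[6]='N': occ=2, LF[6]=C('N')+2=2+2=4
L[7]='n': occ=2, LF[7]=C('n')+2=11+2=13
L[8]='N': occ=3, LF[8]=C('N')+3=2+3=5
L[9]='M': occ=0, LF[9]=C('M')+0=1+0=1
L[10]='N': occ=4, LF[10]=C('N')+4=2+4=6
L[11]='m': occ=1, LF[11]=C('m')+1=9+1=10
L[12]='N': occ=5, LF[12]=C('N')+5=2+5=7
L[13]='N': occ=6, LF[13]=C('N')+6=2+6=8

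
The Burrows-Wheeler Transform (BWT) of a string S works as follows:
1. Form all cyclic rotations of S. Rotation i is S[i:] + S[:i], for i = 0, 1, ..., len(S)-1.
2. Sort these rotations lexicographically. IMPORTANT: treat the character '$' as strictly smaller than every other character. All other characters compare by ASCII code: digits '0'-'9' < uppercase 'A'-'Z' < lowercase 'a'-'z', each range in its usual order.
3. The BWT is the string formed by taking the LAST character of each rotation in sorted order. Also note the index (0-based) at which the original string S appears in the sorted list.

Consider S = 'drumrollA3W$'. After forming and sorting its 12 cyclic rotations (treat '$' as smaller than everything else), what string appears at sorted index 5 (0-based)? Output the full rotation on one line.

Answer: lA3W$drumrol

Derivation:
All 12 rotations (rotation i = S[i:]+S[:i]):
  rot[0] = drumrollA3W$
  rot[1] = rumrollA3W$d
  rot[2] = umrollA3W$dr
  rot[3] = mrollA3W$dru
  rot[4] = rollA3W$drum
  rot[5] = ollA3W$drumr
  rot[6] = llA3W$drumro
  rot[7] = lA3W$drumrol
  rot[8] = A3W$drumroll
  rot[9] = 3W$drumrollA
  rot[10] = W$drumrollA3
  rot[11] = $drumrollA3W
Sorted (with $ < everything):
  sorted[0] = $drumrollA3W
  sorted[1] = 3W$drumrollA
  sorted[2] = A3W$drumroll
  sorted[3] = W$drumrollA3
  sorted[4] = drumrollA3W$
  sorted[5] = lA3W$drumrol
  sorted[6] = llA3W$drumro
  sorted[7] = mrollA3W$dru
  sorted[8] = ollA3W$drumr
  sorted[9] = rollA3W$drum
  sorted[10] = rumrollA3W$d
  sorted[11] = umrollA3W$dr
sorted[5] = lA3W$drumrol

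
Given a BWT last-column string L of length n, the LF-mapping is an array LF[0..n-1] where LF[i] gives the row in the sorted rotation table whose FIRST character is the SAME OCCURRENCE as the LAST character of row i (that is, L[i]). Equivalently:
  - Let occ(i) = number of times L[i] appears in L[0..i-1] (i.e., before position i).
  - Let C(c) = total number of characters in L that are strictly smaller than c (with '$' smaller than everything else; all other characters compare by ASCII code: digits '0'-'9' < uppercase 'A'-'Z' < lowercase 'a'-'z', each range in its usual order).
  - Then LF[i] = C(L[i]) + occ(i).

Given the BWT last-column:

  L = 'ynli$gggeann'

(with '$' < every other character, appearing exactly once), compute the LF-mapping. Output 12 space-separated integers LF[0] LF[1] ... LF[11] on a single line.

Char counts: '$':1, 'a':1, 'e':1, 'g':3, 'i':1, 'l':1, 'n':3, 'y':1
C (first-col start): C('$')=0, C('a')=1, C('e')=2, C('g')=3, C('i')=6, C('l')=7, C('n')=8, C('y')=11
L[0]='y': occ=0, LF[0]=C('y')+0=11+0=11
L[1]='n': occ=0, LF[1]=C('n')+0=8+0=8
L[2]='l': occ=0, LF[2]=C('l')+0=7+0=7
L[3]='i': occ=0, LF[3]=C('i')+0=6+0=6
L[4]='$': occ=0, LF[4]=C('$')+0=0+0=0
L[5]='g': occ=0, LF[5]=C('g')+0=3+0=3
L[6]='g': occ=1, LF[6]=C('g')+1=3+1=4
L[7]='g': occ=2, LF[7]=C('g')+2=3+2=5
L[8]='e': occ=0, LF[8]=C('e')+0=2+0=2
L[9]='a': occ=0, LF[9]=C('a')+0=1+0=1
L[10]='n': occ=1, LF[10]=C('n')+1=8+1=9
L[11]='n': occ=2, LF[11]=C('n')+2=8+2=10

Answer: 11 8 7 6 0 3 4 5 2 1 9 10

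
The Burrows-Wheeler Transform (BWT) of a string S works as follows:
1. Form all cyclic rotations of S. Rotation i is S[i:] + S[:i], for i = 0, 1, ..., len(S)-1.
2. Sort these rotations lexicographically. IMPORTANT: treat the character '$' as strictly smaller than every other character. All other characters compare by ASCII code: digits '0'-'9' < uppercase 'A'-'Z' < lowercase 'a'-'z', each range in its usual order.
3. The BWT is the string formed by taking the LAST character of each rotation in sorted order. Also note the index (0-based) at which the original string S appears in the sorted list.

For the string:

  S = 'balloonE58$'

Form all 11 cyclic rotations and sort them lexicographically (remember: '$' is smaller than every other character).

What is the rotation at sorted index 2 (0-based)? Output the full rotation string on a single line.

Answer: 8$balloonE5

Derivation:
All 11 rotations (rotation i = S[i:]+S[:i]):
  rot[0] = balloonE58$
  rot[1] = alloonE58$b
  rot[2] = lloonE58$ba
  rot[3] = loonE58$bal
  rot[4] = oonE58$ball
  rot[5] = onE58$ballo
  rot[6] = nE58$balloo
  rot[7] = E58$balloon
  rot[8] = 58$balloonE
  rot[9] = 8$balloonE5
  rot[10] = $balloonE58
Sorted (with $ < everything):
  sorted[0] = $balloonE58
  sorted[1] = 58$balloonE
  sorted[2] = 8$balloonE5
  sorted[3] = E58$balloon
  sorted[4] = alloonE58$b
  sorted[5] = balloonE58$
  sorted[6] = lloonE58$ba
  sorted[7] = loonE58$bal
  sorted[8] = nE58$balloo
  sorted[9] = onE58$ballo
  sorted[10] = oonE58$ball
sorted[2] = 8$balloonE5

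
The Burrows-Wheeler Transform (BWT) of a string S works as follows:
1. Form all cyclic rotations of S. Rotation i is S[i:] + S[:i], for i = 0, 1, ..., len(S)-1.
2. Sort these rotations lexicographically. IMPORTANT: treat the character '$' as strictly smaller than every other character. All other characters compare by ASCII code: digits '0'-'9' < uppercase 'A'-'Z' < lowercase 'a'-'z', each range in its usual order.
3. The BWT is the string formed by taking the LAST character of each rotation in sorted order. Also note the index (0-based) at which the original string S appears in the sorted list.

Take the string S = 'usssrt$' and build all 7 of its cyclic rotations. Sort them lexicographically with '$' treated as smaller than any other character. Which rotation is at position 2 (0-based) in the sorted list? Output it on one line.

Answer: srt$uss

Derivation:
All 7 rotations (rotation i = S[i:]+S[:i]):
  rot[0] = usssrt$
  rot[1] = sssrt$u
  rot[2] = ssrt$us
  rot[3] = srt$uss
  rot[4] = rt$usss
  rot[5] = t$usssr
  rot[6] = $usssrt
Sorted (with $ < everything):
  sorted[0] = $usssrt
  sorted[1] = rt$usss
  sorted[2] = srt$uss
  sorted[3] = ssrt$us
  sorted[4] = sssrt$u
  sorted[5] = t$usssr
  sorted[6] = usssrt$
sorted[2] = srt$uss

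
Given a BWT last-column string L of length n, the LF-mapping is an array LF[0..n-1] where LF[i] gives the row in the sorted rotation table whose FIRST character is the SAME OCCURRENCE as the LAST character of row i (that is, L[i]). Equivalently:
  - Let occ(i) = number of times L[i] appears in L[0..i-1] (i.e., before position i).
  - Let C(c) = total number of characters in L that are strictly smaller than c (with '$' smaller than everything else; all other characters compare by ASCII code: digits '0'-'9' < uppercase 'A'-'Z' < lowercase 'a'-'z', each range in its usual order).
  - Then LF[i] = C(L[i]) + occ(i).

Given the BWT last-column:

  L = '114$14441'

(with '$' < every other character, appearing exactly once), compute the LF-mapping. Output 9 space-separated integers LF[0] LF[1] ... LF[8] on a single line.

Char counts: '$':1, '1':4, '4':4
C (first-col start): C('$')=0, C('1')=1, C('4')=5
L[0]='1': occ=0, LF[0]=C('1')+0=1+0=1
L[1]='1': occ=1, LF[1]=C('1')+1=1+1=2
L[2]='4': occ=0, LF[2]=C('4')+0=5+0=5
L[3]='$': occ=0, LF[3]=C('$')+0=0+0=0
L[4]='1': occ=2, LF[4]=C('1')+2=1+2=3
L[5]='4': occ=1, LF[5]=C('4')+1=5+1=6
L[6]='4': occ=2, LF[6]=C('4')+2=5+2=7
L[7]='4': occ=3, LF[7]=C('4')+3=5+3=8
L[8]='1': occ=3, LF[8]=C('1')+3=1+3=4

Answer: 1 2 5 0 3 6 7 8 4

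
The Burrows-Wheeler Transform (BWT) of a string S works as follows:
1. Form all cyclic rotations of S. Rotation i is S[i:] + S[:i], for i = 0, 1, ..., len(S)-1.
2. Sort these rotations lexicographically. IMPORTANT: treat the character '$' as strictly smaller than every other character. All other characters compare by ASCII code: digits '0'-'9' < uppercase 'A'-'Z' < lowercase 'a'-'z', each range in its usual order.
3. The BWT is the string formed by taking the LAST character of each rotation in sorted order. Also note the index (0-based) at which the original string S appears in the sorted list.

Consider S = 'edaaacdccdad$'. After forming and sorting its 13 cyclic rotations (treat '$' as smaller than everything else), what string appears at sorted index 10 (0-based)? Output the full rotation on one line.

All 13 rotations (rotation i = S[i:]+S[:i]):
  rot[0] = edaaacdccdad$
  rot[1] = daaacdccdad$e
  rot[2] = aaacdccdad$ed
  rot[3] = aacdccdad$eda
  rot[4] = acdccdad$edaa
  rot[5] = cdccdad$edaaa
  rot[6] = dccdad$edaaac
  rot[7] = ccdad$edaaacd
  rot[8] = cdad$edaaacdc
  rot[9] = dad$edaaacdcc
  rot[10] = ad$edaaacdccd
  rot[11] = d$edaaacdccda
  rot[12] = $edaaacdccdad
Sorted (with $ < everything):
  sorted[0] = $edaaacdccdad
  sorted[1] = aaacdccdad$ed
  sorted[2] = aacdccdad$eda
  sorted[3] = acdccdad$edaa
  sorted[4] = ad$edaaacdccd
  sorted[5] = ccdad$edaaacd
  sorted[6] = cdad$edaaacdc
  sorted[7] = cdccdad$edaaa
  sorted[8] = d$edaaacdccda
  sorted[9] = daaacdccdad$e
  sorted[10] = dad$edaaacdcc
  sorted[11] = dccdad$edaaac
  sorted[12] = edaaacdccdad$
sorted[10] = dad$edaaacdcc

Answer: dad$edaaacdcc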